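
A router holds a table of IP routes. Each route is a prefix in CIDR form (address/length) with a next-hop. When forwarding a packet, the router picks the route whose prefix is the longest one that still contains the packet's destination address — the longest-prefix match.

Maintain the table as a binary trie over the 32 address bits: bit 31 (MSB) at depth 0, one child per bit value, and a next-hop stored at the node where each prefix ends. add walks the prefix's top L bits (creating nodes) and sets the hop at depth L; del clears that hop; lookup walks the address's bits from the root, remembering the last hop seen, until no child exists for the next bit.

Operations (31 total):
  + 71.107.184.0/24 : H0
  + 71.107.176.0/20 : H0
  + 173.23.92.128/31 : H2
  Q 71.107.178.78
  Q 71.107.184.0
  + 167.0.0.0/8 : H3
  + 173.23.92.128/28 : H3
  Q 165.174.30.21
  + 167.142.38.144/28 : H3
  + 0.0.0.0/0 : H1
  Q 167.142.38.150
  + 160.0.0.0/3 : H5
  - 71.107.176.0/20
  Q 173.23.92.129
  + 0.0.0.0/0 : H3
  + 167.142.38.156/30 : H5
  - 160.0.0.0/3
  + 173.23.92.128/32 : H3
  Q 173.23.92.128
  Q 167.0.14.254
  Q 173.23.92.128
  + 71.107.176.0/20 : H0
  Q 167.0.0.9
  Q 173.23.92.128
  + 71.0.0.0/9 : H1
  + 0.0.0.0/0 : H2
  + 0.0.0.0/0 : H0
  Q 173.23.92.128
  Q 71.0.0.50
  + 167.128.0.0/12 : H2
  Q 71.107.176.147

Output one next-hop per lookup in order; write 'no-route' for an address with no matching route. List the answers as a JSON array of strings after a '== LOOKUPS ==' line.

Trace:
  add 71.107.184.0/24 -> H0 at depth 24
  add 71.107.176.0/20 -> H0 at depth 20
  add 173.23.92.128/31 -> H2 at depth 31
  ? 71.107.178.78  path d0:-→d1:-→d2:-→d3:-→d4:-→d5:-→d6:-→d7:-→d8:-→d9:-→d10:-→d11:-→d12:-→d13:-→d14:-→d15:-→d16:-→d17:-→d18:-→d19:-→d20:H0  best=H0
  ? 71.107.184.0  path d0:-→d1:-→d2:-→d3:-→d4:-→d5:-→d6:-→d7:-→d8:-→d9:-→d10:-→d11:-→d12:-→d13:-→d14:-→d15:-→d16:-→d17:-→d18:-→d19:-→d20:H0→d21:-→d22:-→d23:-→d24:H0  best=H0
  add 167.0.0.0/8 -> H3 at depth 8
  add 173.23.92.128/28 -> H3 at depth 28
  ? 165.174.30.21  path d0:-→d1:-→d2:-→d3:-→d4:-→d5:-→d6:-  best=no-route
  add 167.142.38.144/28 -> H3 at depth 28
  add 0.0.0.0/0 -> H1 at depth 0
  ? 167.142.38.150  path d0:H1→d1:-→d2:-→d3:-→d4:-→d5:-→d6:-→d7:-→d8:H3→d9:-→d10:-→d11:-→d12:-→d13:-→d14:-→d15:-→d16:-→d17:-→d18:-→d19:-→d20:-→d21:-→d22:-→d23:-→d24:-→d25:-→d26:-→d27:-→d28:H3  best=H3
  add 160.0.0.0/3 -> H5 at depth 3
  - 71.107.176.0/20 clear@20
  ? 173.23.92.129  path d0:H1→d1:-→d2:-→d3:H5→d4:-→d5:-→d6:-→d7:-→d8:-→d9:-→d10:-→d11:-→d12:-→d13:-→d14:-→d15:-→d16:-→d17:-→d18:-→d19:-→d20:-→d21:-→d22:-→d23:-→d24:-→d25:-→d26:-→d27:-→d28:H3→d29:-→d30:-→d31:H2  best=H2
  add 0.0.0.0/0 -> H3 at depth 0
  add 167.142.38.156/30 -> H5 at depth 30
  - 160.0.0.0/3 clear@3
  add 173.23.92.128/32 -> H3 at depth 32
  ? 173.23.92.128  path d0:H3→d1:-→d2:-→d3:-→d4:-→d5:-→d6:-→d7:-→d8:-→d9:-→d10:-→d11:-→d12:-→d13:-→d14:-→d15:-→d16:-→d17:-→d18:-→d19:-→d20:-→d21:-→d22:-→d23:-→d24:-→d25:-→d26:-→d27:-→d28:H3→d29:-→d30:-→d31:H2→d32:H3  best=H3
  ? 167.0.14.254  path d0:H3→d1:-→d2:-→d3:-→d4:-→d5:-→d6:-→d7:-→d8:H3  best=H3
  ? 173.23.92.128  path d0:H3→d1:-→d2:-→d3:-→d4:-→d5:-→d6:-→d7:-→d8:-→d9:-→d10:-→d11:-→d12:-→d13:-→d14:-→d15:-→d16:-→d17:-→d18:-→d19:-→d20:-→d21:-→d22:-→d23:-→d24:-→d25:-→d26:-→d27:-→d28:H3→d29:-→d30:-→d31:H2→d32:H3  best=H3
  add 71.107.176.0/20 -> H0 at depth 20
  ? 167.0.0.9  path d0:H3→d1:-→d2:-→d3:-→d4:-→d5:-→d6:-→d7:-→d8:H3  best=H3
  ? 173.23.92.128  path d0:H3→d1:-→d2:-→d3:-→d4:-→d5:-→d6:-→d7:-→d8:-→d9:-→d10:-→d11:-→d12:-→d13:-→d14:-→d15:-→d16:-→d17:-→d18:-→d19:-→d20:-→d21:-→d22:-→d23:-→d24:-→d25:-→d26:-→d27:-→d28:H3→d29:-→d30:-→d31:H2→d32:H3  best=H3
  add 71.0.0.0/9 -> H1 at depth 9
  add 0.0.0.0/0 -> H2 at depth 0
  add 0.0.0.0/0 -> H0 at depth 0
  ? 173.23.92.128  path d0:H0→d1:-→d2:-→d3:-→d4:-→d5:-→d6:-→d7:-→d8:-→d9:-→d10:-→d11:-→d12:-→d13:-→d14:-→d15:-→d16:-→d17:-→d18:-→d19:-→d20:-→d21:-→d22:-→d23:-→d24:-→d25:-→d26:-→d27:-→d28:H3→d29:-→d30:-→d31:H2→d32:H3  best=H3
  ? 71.0.0.50  path d0:H0→d1:-→d2:-→d3:-→d4:-→d5:-→d6:-→d7:-→d8:-→d9:H1  best=H1
  add 167.128.0.0/12 -> H2 at depth 12
  ? 71.107.176.147  path d0:H0→d1:-→d2:-→d3:-→d4:-→d5:-→d6:-→d7:-→d8:-→d9:H1→d10:-→d11:-→d12:-→d13:-→d14:-→d15:-→d16:-→d17:-→d18:-→d19:-→d20:H0  best=H0

== LOOKUPS ==
["H0","H0","no-route","H3","H2","H3","H3","H3","H3","H3","H3","H1","H0"]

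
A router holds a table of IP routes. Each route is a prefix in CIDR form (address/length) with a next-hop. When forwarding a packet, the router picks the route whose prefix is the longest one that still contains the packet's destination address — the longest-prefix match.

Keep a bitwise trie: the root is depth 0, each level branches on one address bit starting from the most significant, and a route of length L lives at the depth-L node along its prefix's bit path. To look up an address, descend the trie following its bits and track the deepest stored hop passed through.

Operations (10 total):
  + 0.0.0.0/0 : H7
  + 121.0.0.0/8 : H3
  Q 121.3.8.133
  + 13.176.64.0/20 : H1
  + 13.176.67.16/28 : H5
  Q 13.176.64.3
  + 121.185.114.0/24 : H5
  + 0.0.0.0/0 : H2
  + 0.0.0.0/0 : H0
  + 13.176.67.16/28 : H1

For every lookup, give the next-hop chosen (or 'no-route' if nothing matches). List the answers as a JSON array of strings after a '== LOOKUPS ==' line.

Trace:
  add 0.0.0.0/0 -> H7 at depth 0
  add 121.0.0.0/8 -> H3 at depth 8
  lookup 121.3.8.133: bits 01111001 walk d0:H7→d1:-→d2:-→d3:-→d4:-→d5:-→d6:-→d7:-→d8:H3 -> H3
  add 13.176.64.0/20 -> H1 at depth 20
  add 13.176.67.16/28 -> H5 at depth 28
  lookup 13.176.64.3: bits 0000110110110000010000 walk d0:H7→d1:-→d2:-→d3:-→d4:-→d5:-→d6:-→d7:-→d8:-→d9:-→d10:-→d11:-→d12:-→d13:-→d14:-→d15:-→d16:-→d17:-→d18:-→d19:-→d20:H1→d21:-→d22:- -> H1
  add 121.185.114.0/24 -> H5 at depth 24
  add 0.0.0.0/0 -> H2 at depth 0
  add 0.0.0.0/0 -> H0 at depth 0
  add 13.176.67.16/28 -> H1 at depth 28

== LOOKUPS ==
["H3","H1"]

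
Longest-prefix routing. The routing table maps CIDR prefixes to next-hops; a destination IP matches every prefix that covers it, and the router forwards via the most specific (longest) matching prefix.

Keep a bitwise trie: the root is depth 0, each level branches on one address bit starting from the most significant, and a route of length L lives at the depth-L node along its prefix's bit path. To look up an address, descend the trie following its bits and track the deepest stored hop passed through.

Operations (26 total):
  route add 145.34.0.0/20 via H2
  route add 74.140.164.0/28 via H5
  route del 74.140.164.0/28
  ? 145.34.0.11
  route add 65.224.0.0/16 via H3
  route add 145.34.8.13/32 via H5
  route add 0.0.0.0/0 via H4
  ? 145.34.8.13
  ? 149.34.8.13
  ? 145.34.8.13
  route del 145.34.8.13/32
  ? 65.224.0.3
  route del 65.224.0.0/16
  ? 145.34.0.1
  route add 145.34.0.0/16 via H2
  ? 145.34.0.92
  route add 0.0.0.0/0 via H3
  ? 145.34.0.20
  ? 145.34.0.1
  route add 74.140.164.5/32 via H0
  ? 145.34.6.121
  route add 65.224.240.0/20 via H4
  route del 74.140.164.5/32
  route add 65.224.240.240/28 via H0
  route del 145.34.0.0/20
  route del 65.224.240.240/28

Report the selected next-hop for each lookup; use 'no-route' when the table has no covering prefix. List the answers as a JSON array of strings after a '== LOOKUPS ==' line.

Apply in order:
  + 145.34.0.0/20 (H2) depth=20
  + 74.140.164.0/28 (H5) depth=28
  del 74.140.164.0/28 (clear depth 28)
  ? 145.34.0.11  path d0:-→d1:-→d2:-→d3:-→d4:-→d5:-→d6:-→d7:-→d8:-→d9:-→d10:-→d11:-→d12:-→d13:-→d14:-→d15:-→d16:-→d17:-→d18:-→d19:-→d20:H2  best=H2
  + 65.224.0.0/16 (H3) depth=16
  + 145.34.8.13/32 (H5) depth=32
  + 0.0.0.0/0 (H4) depth=0
  ? 145.34.8.13  path d0:H4→d1:-→d2:-→d3:-→d4:-→d5:-→d6:-→d7:-→d8:-→d9:-→d10:-→d11:-→d12:-→d13:-→d14:-→d15:-→d16:-→d17:-→d18:-→d19:-→d20:H2→d21:-→d22:-→d23:-→d24:-→d25:-→d26:-→d27:-→d28:-→d29:-→d30:-→d31:-→d32:H5  best=H5
  ? 149.34.8.13  path d0:H4→d1:-→d2:-→d3:-→d4:-→d5:-  best=H4
  ? 145.34.8.13  path d0:H4→d1:-→d2:-→d3:-→d4:-→d5:-→d6:-→d7:-→d8:-→d9:-→d10:-→d11:-→d12:-→d13:-→d14:-→d15:-→d16:-→d17:-→d18:-→d19:-→d20:H2→d21:-→d22:-→d23:-→d24:-→d25:-→d26:-→d27:-→d28:-→d29:-→d30:-→d31:-→d32:H5  best=H5
  del 145.34.8.13/32 (clear depth 32)
  ? 65.224.0.3  path d0:H4→d1:-→d2:-→d3:-→d4:-→d5:-→d6:-→d7:-→d8:-→d9:-→d10:-→d11:-→d12:-→d13:-→d14:-→d15:-→d16:H3  best=H3
  del 65.224.0.0/16 (clear depth 16)
  ? 145.34.0.1  path d0:H4→d1:-→d2:-→d3:-→d4:-→d5:-→d6:-→d7:-→d8:-→d9:-→d10:-→d11:-→d12:-→d13:-→d14:-→d15:-→d16:-→d17:-→d18:-→d19:-→d20:H2  best=H2
  + 145.34.0.0/16 (H2) depth=16
  ? 145.34.0.92  path d0:H4→d1:-→d2:-→d3:-→d4:-→d5:-→d6:-→d7:-→d8:-→d9:-→d10:-→d11:-→d12:-→d13:-→d14:-→d15:-→d16:H2→d17:-→d18:-→d19:-→d20:H2  best=H2
  + 0.0.0.0/0 (H3) depth=0
  ? 145.34.0.20  path d0:H3→d1:-→d2:-→d3:-→d4:-→d5:-→d6:-→d7:-→d8:-→d9:-→d10:-→d11:-→d12:-→d13:-→d14:-→d15:-→d16:H2→d17:-→d18:-→d19:-→d20:H2  best=H2
  ? 145.34.0.1  path d0:H3→d1:-→d2:-→d3:-→d4:-→d5:-→d6:-→d7:-→d8:-→d9:-→d10:-→d11:-→d12:-→d13:-→d14:-→d15:-→d16:H2→d17:-→d18:-→d19:-→d20:H2  best=H2
  + 74.140.164.5/32 (H0) depth=32
  ? 145.34.6.121  path d0:H3→d1:-→d2:-→d3:-→d4:-→d5:-→d6:-→d7:-→d8:-→d9:-→d10:-→d11:-→d12:-→d13:-→d14:-→d15:-→d16:H2→d17:-→d18:-→d19:-→d20:H2  best=H2
  + 65.224.240.0/20 (H4) depth=20
  del 74.140.164.5/32 (clear depth 32)
  + 65.224.240.240/28 (H0) depth=28
  del 145.34.0.0/20 (clear depth 20)
  del 65.224.240.240/28 (clear depth 28)

== LOOKUPS ==
["H2","H5","H4","H5","H3","H2","H2","H2","H2","H2"]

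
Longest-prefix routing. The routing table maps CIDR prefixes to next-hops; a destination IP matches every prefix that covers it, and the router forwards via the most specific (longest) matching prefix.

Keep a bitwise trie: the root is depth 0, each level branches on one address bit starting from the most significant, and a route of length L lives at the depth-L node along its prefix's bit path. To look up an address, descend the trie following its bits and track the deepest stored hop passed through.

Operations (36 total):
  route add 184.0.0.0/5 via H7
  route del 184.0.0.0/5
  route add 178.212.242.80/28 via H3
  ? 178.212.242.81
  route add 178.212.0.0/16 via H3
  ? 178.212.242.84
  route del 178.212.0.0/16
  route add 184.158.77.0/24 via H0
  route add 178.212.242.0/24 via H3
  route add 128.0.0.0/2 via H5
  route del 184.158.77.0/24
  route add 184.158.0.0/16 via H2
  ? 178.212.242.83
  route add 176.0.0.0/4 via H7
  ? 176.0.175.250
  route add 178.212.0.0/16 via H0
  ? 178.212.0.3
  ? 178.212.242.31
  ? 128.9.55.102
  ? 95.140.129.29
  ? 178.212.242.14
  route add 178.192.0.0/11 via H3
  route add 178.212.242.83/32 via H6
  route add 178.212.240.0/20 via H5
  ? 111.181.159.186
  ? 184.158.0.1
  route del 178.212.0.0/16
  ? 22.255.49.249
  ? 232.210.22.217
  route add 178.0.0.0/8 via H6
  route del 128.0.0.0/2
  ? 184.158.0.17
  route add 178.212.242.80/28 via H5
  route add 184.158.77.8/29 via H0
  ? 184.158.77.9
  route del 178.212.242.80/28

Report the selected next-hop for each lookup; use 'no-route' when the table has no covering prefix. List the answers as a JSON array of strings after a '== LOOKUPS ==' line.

Apply in order:
  + 184.0.0.0/5 (H7) depth=5
  del 184.0.0.0/5 (clear depth 5)
  + 178.212.242.80/28 (H3) depth=28
  Q 178.212.242.81: descend 1011001011010100111100100101 ; hops seen [H3] ; pick H3
  + 178.212.0.0/16 (H3) depth=16
  Q 178.212.242.84: descend 1011001011010100111100100101 ; hops seen [H3,H3] ; pick H3
  del 178.212.0.0/16 (clear depth 16)
  + 184.158.77.0/24 (H0) depth=24
  + 178.212.242.0/24 (H3) depth=24
  + 128.0.0.0/2 (H5) depth=2
  del 184.158.77.0/24 (clear depth 24)
  + 184.158.0.0/16 (H2) depth=16
  Q 178.212.242.83: descend 1011001011010100111100100101 ; hops seen [H5,H3,H3] ; pick H3
  + 176.0.0.0/4 (H7) depth=4
  Q 176.0.175.250: descend 101100 ; hops seen [H5,H7] ; pick H7
  + 178.212.0.0/16 (H0) depth=16
  Q 178.212.0.3: descend 1011001011010100 ; hops seen [H5,H7,H0] ; pick H0
  Q 178.212.242.31: descend 1011001011010100111100100 ; hops seen [H5,H7,H0,H3] ; pick H3
  Q 128.9.55.102: descend 10 ; hops seen [H5] ; pick H5
  Q 95.140.129.29: descend ε ; hops seen [∅] ; pick no-route
  Q 178.212.242.14: descend 1011001011010100111100100 ; hops seen [H5,H7,H0,H3] ; pick H3
  + 178.192.0.0/11 (H3) depth=11
  + 178.212.242.83/32 (H6) depth=32
  + 178.212.240.0/20 (H5) depth=20
  Q 111.181.159.186: descend ε ; hops seen [∅] ; pick no-route
  Q 184.158.0.1: descend 10111000100111100 ; hops seen [H5,H7,H2] ; pick H2
  del 178.212.0.0/16 (clear depth 16)
  Q 22.255.49.249: descend ε ; hops seen [∅] ; pick no-route
  Q 232.210.22.217: descend 1 ; hops seen [∅] ; pick no-route
  + 178.0.0.0/8 (H6) depth=8
  del 128.0.0.0/2 (clear depth 2)
  Q 184.158.0.17: descend 10111000100111100 ; hops seen [H7,H2] ; pick H2
  + 178.212.242.80/28 (H5) depth=28
  + 184.158.77.8/29 (H0) depth=29
  Q 184.158.77.9: descend 10111000100111100100110100001 ; hops seen [H7,H2,H0] ; pick H0
  del 178.212.242.80/28 (clear depth 28)

== LOOKUPS ==
["H3","H3","H3","H7","H0","H3","H5","no-route","H3","no-route","H2","no-route","no-route","H2","H0"]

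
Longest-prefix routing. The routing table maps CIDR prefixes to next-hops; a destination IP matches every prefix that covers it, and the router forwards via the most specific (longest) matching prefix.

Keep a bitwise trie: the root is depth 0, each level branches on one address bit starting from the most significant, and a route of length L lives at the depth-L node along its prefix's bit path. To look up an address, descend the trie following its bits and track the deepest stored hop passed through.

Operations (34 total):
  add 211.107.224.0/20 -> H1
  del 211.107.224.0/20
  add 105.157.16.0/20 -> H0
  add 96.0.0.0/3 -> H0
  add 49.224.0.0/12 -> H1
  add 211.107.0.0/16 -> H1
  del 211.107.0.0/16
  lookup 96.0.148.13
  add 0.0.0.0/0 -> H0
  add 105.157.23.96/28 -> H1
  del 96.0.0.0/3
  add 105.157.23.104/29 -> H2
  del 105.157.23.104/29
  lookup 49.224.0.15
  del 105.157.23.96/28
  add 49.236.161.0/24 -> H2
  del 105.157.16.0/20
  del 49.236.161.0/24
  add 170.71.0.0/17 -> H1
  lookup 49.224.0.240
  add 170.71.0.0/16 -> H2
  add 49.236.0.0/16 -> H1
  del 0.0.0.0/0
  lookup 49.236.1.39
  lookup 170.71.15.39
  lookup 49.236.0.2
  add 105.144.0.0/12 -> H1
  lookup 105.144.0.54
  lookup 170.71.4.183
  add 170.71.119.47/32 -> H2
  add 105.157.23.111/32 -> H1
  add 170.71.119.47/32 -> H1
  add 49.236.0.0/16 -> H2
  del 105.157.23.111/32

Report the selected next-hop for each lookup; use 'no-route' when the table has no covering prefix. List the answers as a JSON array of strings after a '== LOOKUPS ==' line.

Apply in order:
  + 211.107.224.0/20 (H1) depth=20
  del 211.107.224.0/20 (clear depth 20)
  + 105.157.16.0/20 (H0) depth=20
  + 96.0.0.0/3 (H0) depth=3
  + 49.224.0.0/12 (H1) depth=12
  + 211.107.0.0/16 (H1) depth=16
  del 211.107.0.0/16 (clear depth 16)
  Q 96.0.148.13: descend 0110 ; hops seen [H0] ; pick H0
  + 0.0.0.0/0 (H0) depth=0
  + 105.157.23.96/28 (H1) depth=28
  del 96.0.0.0/3 (clear depth 3)
  + 105.157.23.104/29 (H2) depth=29
  del 105.157.23.104/29 (clear depth 29)
  Q 49.224.0.15: descend 001100011110 ; hops seen [H0,H1] ; pick H1
  del 105.157.23.96/28 (clear depth 28)
  + 49.236.161.0/24 (H2) depth=24
  del 105.157.16.0/20 (clear depth 20)
  del 49.236.161.0/24 (clear depth 24)
  + 170.71.0.0/17 (H1) depth=17
  Q 49.224.0.240: descend 001100011110 ; hops seen [H0,H1] ; pick H1
  + 170.71.0.0/16 (H2) depth=16
  + 49.236.0.0/16 (H1) depth=16
  del 0.0.0.0/0 (clear depth 0)
  Q 49.236.1.39: descend 0011000111101100 ; hops seen [H1,H1] ; pick H1
  Q 170.71.15.39: descend 10101010010001110 ; hops seen [H2,H1] ; pick H1
  Q 49.236.0.2: descend 0011000111101100 ; hops seen [H1,H1] ; pick H1
  + 105.144.0.0/12 (H1) depth=12
  Q 105.144.0.54: descend 011010011001 ; hops seen [H1] ; pick H1
  Q 170.71.4.183: descend 10101010010001110 ; hops seen [H2,H1] ; pick H1
  + 170.71.119.47/32 (H2) depth=32
  + 105.157.23.111/32 (H1) depth=32
  + 170.71.119.47/32 (H1) depth=32
  + 49.236.0.0/16 (H2) depth=16
  del 105.157.23.111/32 (clear depth 32)

== LOOKUPS ==
["H0","H1","H1","H1","H1","H1","H1","H1"]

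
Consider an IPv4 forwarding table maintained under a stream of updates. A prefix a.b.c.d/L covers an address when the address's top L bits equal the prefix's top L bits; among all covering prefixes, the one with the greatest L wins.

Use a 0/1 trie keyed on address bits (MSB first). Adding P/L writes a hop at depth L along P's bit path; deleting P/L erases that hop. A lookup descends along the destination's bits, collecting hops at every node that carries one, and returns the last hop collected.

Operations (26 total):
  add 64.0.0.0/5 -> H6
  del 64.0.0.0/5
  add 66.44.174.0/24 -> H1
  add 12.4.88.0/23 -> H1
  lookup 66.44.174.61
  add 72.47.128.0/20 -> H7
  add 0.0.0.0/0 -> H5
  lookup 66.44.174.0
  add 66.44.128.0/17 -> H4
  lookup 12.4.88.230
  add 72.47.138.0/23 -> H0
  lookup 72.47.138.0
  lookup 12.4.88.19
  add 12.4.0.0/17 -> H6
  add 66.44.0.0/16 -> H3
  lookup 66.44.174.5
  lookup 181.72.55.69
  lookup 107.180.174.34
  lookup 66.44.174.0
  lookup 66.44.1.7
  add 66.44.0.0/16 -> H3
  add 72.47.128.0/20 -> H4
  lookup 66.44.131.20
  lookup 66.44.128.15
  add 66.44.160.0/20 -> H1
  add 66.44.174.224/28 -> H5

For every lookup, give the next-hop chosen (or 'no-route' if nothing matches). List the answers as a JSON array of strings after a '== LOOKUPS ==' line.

Apply in order:
  + 64.0.0.0/5 (H6) depth=5
  del 64.0.0.0/5 (clear depth 5)
  + 66.44.174.0/24 (H1) depth=24
  + 12.4.88.0/23 (H1) depth=23
  lookup 66.44.174.61: bits 010000100010110010101110 walk d0:-→d1:-→d2:-→d3:-→d4:-→d5:-→d6:-→d7:-→d8:-→d9:-→d10:-→d11:-→d12:-→d13:-→d14:-→d15:-→d16:-→d17:-→d18:-→d19:-→d20:-→d21:-→d22:-→d23:-→d24:H1 -> H1
  + 72.47.128.0/20 (H7) depth=20
  + 0.0.0.0/0 (H5) depth=0
  lookup 66.44.174.0: bits 010000100010110010101110 walk d0:H5→d1:-→d2:-→d3:-→d4:-→d5:-→d6:-→d7:-→d8:-→d9:-→d10:-→d11:-→d12:-→d13:-→d14:-→d15:-→d16:-→d17:-→d18:-→d19:-→d20:-→d21:-→d22:-→d23:-→d24:H1 -> H1
  + 66.44.128.0/17 (H4) depth=17
  lookup 12.4.88.230: bits 00001100000001000101100 walk d0:H5→d1:-→d2:-→d3:-→d4:-→d5:-→d6:-→d7:-→d8:-→d9:-→d10:-→d11:-→d12:-→d13:-→d14:-→d15:-→d16:-→d17:-→d18:-→d19:-→d20:-→d21:-→d22:-→d23:H1 -> H1
  + 72.47.138.0/23 (H0) depth=23
  lookup 72.47.138.0: bits 01001000001011111000101 walk d0:H5→d1:-→d2:-→d3:-→d4:-→d5:-→d6:-→d7:-→d8:-→d9:-→d10:-→d11:-→d12:-→d13:-→d14:-→d15:-→d16:-→d17:-→d18:-→d19:-→d20:H7→d21:-→d22:-→d23:H0 -> H0
  lookup 12.4.88.19: bits 00001100000001000101100 walk d0:H5→d1:-→d2:-→d3:-→d4:-→d5:-→d6:-→d7:-→d8:-→d9:-→d10:-→d11:-→d12:-→d13:-→d14:-→d15:-→d16:-→d17:-→d18:-→d19:-→d20:-→d21:-→d22:-→d23:H1 -> H1
  + 12.4.0.0/17 (H6) depth=17
  + 66.44.0.0/16 (H3) depth=16
  lookup 66.44.174.5: bits 010000100010110010101110 walk d0:H5→d1:-→d2:-→d3:-→d4:-→d5:-→d6:-→d7:-→d8:-→d9:-→d10:-→d11:-→d12:-→d13:-→d14:-→d15:-→d16:H3→d17:H4→d18:-→d19:-→d20:-→d21:-→d22:-→d23:-→d24:H1 -> H1
  lookup 181.72.55.69: bits ε walk d0:H5 -> H5
  lookup 107.180.174.34: bits 01 walk d0:H5→d1:-→d2:- -> H5
  lookup 66.44.174.0: bits 010000100010110010101110 walk d0:H5→d1:-→d2:-→d3:-→d4:-→d5:-→d6:-→d7:-→d8:-→d9:-→d10:-→d11:-→d12:-→d13:-→d14:-→d15:-→d16:H3→d17:H4→d18:-→d19:-→d20:-→d21:-→d22:-→d23:-→d24:H1 -> H1
  lookup 66.44.1.7: bits 0100001000101100 walk d0:H5→d1:-→d2:-→d3:-→d4:-→d5:-→d6:-→d7:-→d8:-→d9:-→d10:-→d11:-→d12:-→d13:-→d14:-→d15:-→d16:H3 -> H3
  + 66.44.0.0/16 (H3) depth=16
  + 72.47.128.0/20 (H4) depth=20
  lookup 66.44.131.20: bits 010000100010110010 walk d0:H5→d1:-→d2:-→d3:-→d4:-→d5:-→d6:-→d7:-→d8:-→d9:-→d10:-→d11:-→d12:-→d13:-→d14:-→d15:-→d16:H3→d17:H4→d18:- -> H4
  lookup 66.44.128.15: bits 010000100010110010 walk d0:H5→d1:-→d2:-→d3:-→d4:-→d5:-→d6:-→d7:-→d8:-→d9:-→d10:-→d11:-→d12:-→d13:-→d14:-→d15:-→d16:H3→d17:H4→d18:- -> H4
  + 66.44.160.0/20 (H1) depth=20
  + 66.44.174.224/28 (H5) depth=28

== LOOKUPS ==
["H1","H1","H1","H0","H1","H1","H5","H5","H1","H3","H4","H4"]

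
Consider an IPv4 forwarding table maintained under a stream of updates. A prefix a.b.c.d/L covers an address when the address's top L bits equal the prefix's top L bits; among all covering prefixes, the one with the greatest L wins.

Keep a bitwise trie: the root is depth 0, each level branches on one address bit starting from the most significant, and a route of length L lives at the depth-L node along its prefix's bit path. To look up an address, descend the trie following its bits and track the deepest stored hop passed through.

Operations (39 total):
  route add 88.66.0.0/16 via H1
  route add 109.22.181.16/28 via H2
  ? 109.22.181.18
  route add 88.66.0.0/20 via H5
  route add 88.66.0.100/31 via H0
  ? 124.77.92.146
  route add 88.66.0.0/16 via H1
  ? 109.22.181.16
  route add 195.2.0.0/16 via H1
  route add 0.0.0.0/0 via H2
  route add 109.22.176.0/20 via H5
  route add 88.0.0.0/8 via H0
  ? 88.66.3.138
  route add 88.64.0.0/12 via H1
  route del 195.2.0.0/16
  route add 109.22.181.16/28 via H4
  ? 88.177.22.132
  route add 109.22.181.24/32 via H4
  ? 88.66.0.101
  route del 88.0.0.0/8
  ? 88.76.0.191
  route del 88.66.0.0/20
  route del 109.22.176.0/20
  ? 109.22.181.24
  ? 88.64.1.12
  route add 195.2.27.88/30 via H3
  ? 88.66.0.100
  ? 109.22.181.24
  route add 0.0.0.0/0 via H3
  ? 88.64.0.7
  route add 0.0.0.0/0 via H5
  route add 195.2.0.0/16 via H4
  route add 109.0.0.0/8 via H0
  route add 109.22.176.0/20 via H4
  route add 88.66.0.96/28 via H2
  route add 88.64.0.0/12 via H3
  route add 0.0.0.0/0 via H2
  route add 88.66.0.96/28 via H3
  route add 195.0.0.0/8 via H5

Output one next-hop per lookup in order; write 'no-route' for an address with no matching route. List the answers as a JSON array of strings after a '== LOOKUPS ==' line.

Trace:
  + 88.66.0.0/16 (H1) depth=16
  + 109.22.181.16/28 (H2) depth=28
  ? 109.22.181.18  path d0:-→d1:-→d2:-→d3:-→d4:-→d5:-→d6:-→d7:-→d8:-→d9:-→d10:-→d11:-→d12:-→d13:-→d14:-→d15:-→d16:-→d17:-→d18:-→d19:-→d20:-→d21:-→d22:-→d23:-→d24:-→d25:-→d26:-→d27:-→d28:H2  best=H2
  + 88.66.0.0/20 (H5) depth=20
  + 88.66.0.100/31 (H0) depth=31
  ? 124.77.92.146  path d0:-→d1:-→d2:-→d3:-  best=no-route
  + 88.66.0.0/16 (H1) depth=16
  ? 109.22.181.16  path d0:-→d1:-→d2:-→d3:-→d4:-→d5:-→d6:-→d7:-→d8:-→d9:-→d10:-→d11:-→d12:-→d13:-→d14:-→d15:-→d16:-→d17:-→d18:-→d19:-→d20:-→d21:-→d22:-→d23:-→d24:-→d25:-→d26:-→d27:-→d28:H2  best=H2
  + 195.2.0.0/16 (H1) depth=16
  + 0.0.0.0/0 (H2) depth=0
  + 109.22.176.0/20 (H5) depth=20
  + 88.0.0.0/8 (H0) depth=8
  ? 88.66.3.138  path d0:H2→d1:-→d2:-→d3:-→d4:-→d5:-→d6:-→d7:-→d8:H0→d9:-→d10:-→d11:-→d12:-→d13:-→d14:-→d15:-→d16:H1→d17:-→d18:-→d19:-→d20:H5→d21:-→d22:-  best=H5
  + 88.64.0.0/12 (H1) depth=12
  - 195.2.0.0/16 clear@16
  + 109.22.181.16/28 (H4) depth=28
  ? 88.177.22.132  path d0:H2→d1:-→d2:-→d3:-→d4:-→d5:-→d6:-→d7:-→d8:H0  best=H0
  + 109.22.181.24/32 (H4) depth=32
  ? 88.66.0.101  path d0:H2→d1:-→d2:-→d3:-→d4:-→d5:-→d6:-→d7:-→d8:H0→d9:-→d10:-→d11:-→d12:H1→d13:-→d14:-→d15:-→d16:H1→d17:-→d18:-→d19:-→d20:H5→d21:-→d22:-→d23:-→d24:-→d25:-→d26:-→d27:-→d28:-→d29:-→d30:-→d31:H0  best=H0
  - 88.0.0.0/8 clear@8
  ? 88.76.0.191  path d0:H2→d1:-→d2:-→d3:-→d4:-→d5:-→d6:-→d7:-→d8:-→d9:-→d10:-→d11:-→d12:H1  best=H1
  - 88.66.0.0/20 clear@20
  - 109.22.176.0/20 clear@20
  ? 109.22.181.24  path d0:H2→d1:-→d2:-→d3:-→d4:-→d5:-→d6:-→d7:-→d8:-→d9:-→d10:-→d11:-→d12:-→d13:-→d14:-→d15:-→d16:-→d17:-→d18:-→d19:-→d20:-→d21:-→d22:-→d23:-→d24:-→d25:-→d26:-→d27:-→d28:H4→d29:-→d30:-→d31:-→d32:H4  best=H4
  ? 88.64.1.12  path d0:H2→d1:-→d2:-→d3:-→d4:-→d5:-→d6:-→d7:-→d8:-→d9:-→d10:-→d11:-→d12:H1→d13:-→d14:-  best=H1
  + 195.2.27.88/30 (H3) depth=30
  ? 88.66.0.100  path d0:H2→d1:-→d2:-→d3:-→d4:-→d5:-→d6:-→d7:-→d8:-→d9:-→d10:-→d11:-→d12:H1→d13:-→d14:-→d15:-→d16:H1→d17:-→d18:-→d19:-→d20:-→d21:-→d22:-→d23:-→d24:-→d25:-→d26:-→d27:-→d28:-→d29:-→d30:-→d31:H0  best=H0
  ? 109.22.181.24  path d0:H2→d1:-→d2:-→d3:-→d4:-→d5:-→d6:-→d7:-→d8:-→d9:-→d10:-→d11:-→d12:-→d13:-→d14:-→d15:-→d16:-→d17:-→d18:-→d19:-→d20:-→d21:-→d22:-→d23:-→d24:-→d25:-→d26:-→d27:-→d28:H4→d29:-→d30:-→d31:-→d32:H4  best=H4
  + 0.0.0.0/0 (H3) depth=0
  ? 88.64.0.7  path d0:H3→d1:-→d2:-→d3:-→d4:-→d5:-→d6:-→d7:-→d8:-→d9:-→d10:-→d11:-→d12:H1→d13:-→d14:-  best=H1
  + 0.0.0.0/0 (H5) depth=0
  + 195.2.0.0/16 (H4) depth=16
  + 109.0.0.0/8 (H0) depth=8
  + 109.22.176.0/20 (H4) depth=20
  + 88.66.0.96/28 (H2) depth=28
  + 88.64.0.0/12 (H3) depth=12
  + 0.0.0.0/0 (H2) depth=0
  + 88.66.0.96/28 (H3) depth=28
  + 195.0.0.0/8 (H5) depth=8

== LOOKUPS ==
["H2","no-route","H2","H5","H0","H0","H1","H4","H1","H0","H4","H1"]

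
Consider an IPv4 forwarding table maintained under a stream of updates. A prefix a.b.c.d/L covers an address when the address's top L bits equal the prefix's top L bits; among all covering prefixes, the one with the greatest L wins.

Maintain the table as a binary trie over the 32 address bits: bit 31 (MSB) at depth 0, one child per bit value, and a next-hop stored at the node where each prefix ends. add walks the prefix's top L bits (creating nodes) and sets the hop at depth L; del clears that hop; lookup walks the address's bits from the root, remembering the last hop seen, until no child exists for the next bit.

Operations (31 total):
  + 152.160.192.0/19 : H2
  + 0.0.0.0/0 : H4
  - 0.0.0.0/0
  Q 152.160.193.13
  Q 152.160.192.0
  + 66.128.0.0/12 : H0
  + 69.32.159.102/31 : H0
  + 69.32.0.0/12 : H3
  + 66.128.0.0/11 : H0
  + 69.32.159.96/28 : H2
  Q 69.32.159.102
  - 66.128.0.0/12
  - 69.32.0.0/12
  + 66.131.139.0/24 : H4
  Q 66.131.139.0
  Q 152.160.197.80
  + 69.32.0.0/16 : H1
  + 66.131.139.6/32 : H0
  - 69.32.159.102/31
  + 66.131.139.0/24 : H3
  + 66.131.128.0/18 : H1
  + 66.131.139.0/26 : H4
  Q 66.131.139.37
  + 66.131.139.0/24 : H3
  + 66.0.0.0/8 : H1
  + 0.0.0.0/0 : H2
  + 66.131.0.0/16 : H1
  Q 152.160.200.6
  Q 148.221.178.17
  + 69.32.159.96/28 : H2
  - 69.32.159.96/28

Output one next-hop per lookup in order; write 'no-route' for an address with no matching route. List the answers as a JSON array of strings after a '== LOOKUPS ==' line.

Apply in order:
  + 152.160.192.0/19 (H2) depth=19
  + 0.0.0.0/0 (H4) depth=0
  - 0.0.0.0/0 clear@0
  lookup 152.160.193.13: bits 1001100010100000110 walk d0:-→d1:-→d2:-→d3:-→d4:-→d5:-→d6:-→d7:-→d8:-→d9:-→d10:-→d11:-→d12:-→d13:-→d14:-→d15:-→d16:-→d17:-→d18:-→d19:H2 -> H2
  lookup 152.160.192.0: bits 1001100010100000110 walk d0:-→d1:-→d2:-→d3:-→d4:-→d5:-→d6:-→d7:-→d8:-→d9:-→d10:-→d11:-→d12:-→d13:-→d14:-→d15:-→d16:-→d17:-→d18:-→d19:H2 -> H2
  + 66.128.0.0/12 (H0) depth=12
  + 69.32.159.102/31 (H0) depth=31
  + 69.32.0.0/12 (H3) depth=12
  + 66.128.0.0/11 (H0) depth=11
  + 69.32.159.96/28 (H2) depth=28
  lookup 69.32.159.102: bits 0100010100100000100111110110011 walk d0:-→d1:-→d2:-→d3:-→d4:-→d5:-→d6:-→d7:-→d8:-→d9:-→d10:-→d11:-→d12:H3→d13:-→d14:-→d15:-→d16:-→d17:-→d18:-→d19:-→d20:-→d21:-→d22:-→d23:-→d24:-→d25:-→d26:-→d27:-→d28:H2→d29:-→d30:-→d31:H0 -> H0
  - 66.128.0.0/12 clear@12
  - 69.32.0.0/12 clear@12
  + 66.131.139.0/24 (H4) depth=24
  lookup 66.131.139.0: bits 010000101000001110001011 walk d0:-→d1:-→d2:-→d3:-→d4:-→d5:-→d6:-→d7:-→d8:-→d9:-→d10:-→d11:H0→d12:-→d13:-→d14:-→d15:-→d16:-→d17:-→d18:-→d19:-→d20:-→d21:-→d22:-→d23:-→d24:H4 -> H4
  lookup 152.160.197.80: bits 1001100010100000110 walk d0:-→d1:-→d2:-→d3:-→d4:-→d5:-→d6:-→d7:-→d8:-→d9:-→d10:-→d11:-→d12:-→d13:-→d14:-→d15:-→d16:-→d17:-→d18:-→d19:H2 -> H2
  + 69.32.0.0/16 (H1) depth=16
  + 66.131.139.6/32 (H0) depth=32
  - 69.32.159.102/31 clear@31
  + 66.131.139.0/24 (H3) depth=24
  + 66.131.128.0/18 (H1) depth=18
  + 66.131.139.0/26 (H4) depth=26
  lookup 66.131.139.37: bits 01000010100000111000101100 walk d0:-→d1:-→d2:-→d3:-→d4:-→d5:-→d6:-→d7:-→d8:-→d9:-→d10:-→d11:H0→d12:-→d13:-→d14:-→d15:-→d16:-→d17:-→d18:H1→d19:-→d20:-→d21:-→d22:-→d23:-→d24:H3→d25:-→d26:H4 -> H4
  + 66.131.139.0/24 (H3) depth=24
  + 66.0.0.0/8 (H1) depth=8
  + 0.0.0.0/0 (H2) depth=0
  + 66.131.0.0/16 (H1) depth=16
  lookup 152.160.200.6: bits 1001100010100000110 walk d0:H2→d1:-→d2:-→d3:-→d4:-→d5:-→d6:-→d7:-→d8:-→d9:-→d10:-→d11:-→d12:-→d13:-→d14:-→d15:-→d16:-→d17:-→d18:-→d19:H2 -> H2
  lookup 148.221.178.17: bits 1001 walk d0:H2→d1:-→d2:-→d3:-→d4:- -> H2
  + 69.32.159.96/28 (H2) depth=28
  - 69.32.159.96/28 clear@28

== LOOKUPS ==
["H2","H2","H0","H4","H2","H4","H2","H2"]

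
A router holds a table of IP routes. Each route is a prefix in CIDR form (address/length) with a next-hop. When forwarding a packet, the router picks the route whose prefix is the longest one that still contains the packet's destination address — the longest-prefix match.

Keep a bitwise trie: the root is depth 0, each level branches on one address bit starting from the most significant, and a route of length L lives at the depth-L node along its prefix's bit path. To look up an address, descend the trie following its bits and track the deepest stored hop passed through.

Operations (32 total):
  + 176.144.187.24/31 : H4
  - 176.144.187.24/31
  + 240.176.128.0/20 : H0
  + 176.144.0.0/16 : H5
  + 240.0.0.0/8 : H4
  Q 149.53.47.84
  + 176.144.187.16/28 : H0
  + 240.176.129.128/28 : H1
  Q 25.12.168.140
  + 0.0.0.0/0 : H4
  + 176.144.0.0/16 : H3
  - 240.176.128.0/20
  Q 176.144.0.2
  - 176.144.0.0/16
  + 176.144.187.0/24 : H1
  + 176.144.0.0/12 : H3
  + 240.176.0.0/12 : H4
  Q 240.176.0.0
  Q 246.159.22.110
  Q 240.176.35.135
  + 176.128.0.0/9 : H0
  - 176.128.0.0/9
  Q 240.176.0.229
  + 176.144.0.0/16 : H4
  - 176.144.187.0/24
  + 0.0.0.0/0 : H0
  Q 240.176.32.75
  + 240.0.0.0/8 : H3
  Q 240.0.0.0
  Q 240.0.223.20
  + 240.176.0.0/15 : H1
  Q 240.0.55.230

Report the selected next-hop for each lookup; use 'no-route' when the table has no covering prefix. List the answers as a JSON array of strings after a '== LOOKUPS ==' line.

Process each operation:
  + 176.144.187.24/31 (H4) depth=31
  - 176.144.187.24/31 clear@31
  + 240.176.128.0/20 (H0) depth=20
  + 176.144.0.0/16 (H5) depth=16
  + 240.0.0.0/8 (H4) depth=8
  ? 149.53.47.84  path d0:-→d1:-→d2:-  best=no-route
  + 176.144.187.16/28 (H0) depth=28
  + 240.176.129.128/28 (H1) depth=28
  ? 25.12.168.140  path d0:-  best=no-route
  + 0.0.0.0/0 (H4) depth=0
  + 176.144.0.0/16 (H3) depth=16
  - 240.176.128.0/20 clear@20
  ? 176.144.0.2  path d0:H4→d1:-→d2:-→d3:-→d4:-→d5:-→d6:-→d7:-→d8:-→d9:-→d10:-→d11:-→d12:-→d13:-→d14:-→d15:-→d16:H3  best=H3
  - 176.144.0.0/16 clear@16
  + 176.144.187.0/24 (H1) depth=24
  + 176.144.0.0/12 (H3) depth=12
  + 240.176.0.0/12 (H4) depth=12
  ? 240.176.0.0  path d0:H4→d1:-→d2:-→d3:-→d4:-→d5:-→d6:-→d7:-→d8:H4→d9:-→d10:-→d11:-→d12:H4→d13:-→d14:-→d15:-→d16:-  best=H4
  ? 246.159.22.110  path d0:H4→d1:-→d2:-→d3:-→d4:-→d5:-  best=H4
  ? 240.176.35.135  path d0:H4→d1:-→d2:-→d3:-→d4:-→d5:-→d6:-→d7:-→d8:H4→d9:-→d10:-→d11:-→d12:H4→d13:-→d14:-→d15:-→d16:-  best=H4
  + 176.128.0.0/9 (H0) depth=9
  - 176.128.0.0/9 clear@9
  ? 240.176.0.229  path d0:H4→d1:-→d2:-→d3:-→d4:-→d5:-→d6:-→d7:-→d8:H4→d9:-→d10:-→d11:-→d12:H4→d13:-→d14:-→d15:-→d16:-  best=H4
  + 176.144.0.0/16 (H4) depth=16
  - 176.144.187.0/24 clear@24
  + 0.0.0.0/0 (H0) depth=0
  ? 240.176.32.75  path d0:H0→d1:-→d2:-→d3:-→d4:-→d5:-→d6:-→d7:-→d8:H4→d9:-→d10:-→d11:-→d12:H4→d13:-→d14:-→d15:-→d16:-  best=H4
  + 240.0.0.0/8 (H3) depth=8
  ? 240.0.0.0  path d0:H0→d1:-→d2:-→d3:-→d4:-→d5:-→d6:-→d7:-→d8:H3  best=H3
  ? 240.0.223.20  path d0:H0→d1:-→d2:-→d3:-→d4:-→d5:-→d6:-→d7:-→d8:H3  best=H3
  + 240.176.0.0/15 (H1) depth=15
  ? 240.0.55.230  path d0:H0→d1:-→d2:-→d3:-→d4:-→d5:-→d6:-→d7:-→d8:H3  best=H3

== LOOKUPS ==
["no-route","no-route","H3","H4","H4","H4","H4","H4","H3","H3","H3"]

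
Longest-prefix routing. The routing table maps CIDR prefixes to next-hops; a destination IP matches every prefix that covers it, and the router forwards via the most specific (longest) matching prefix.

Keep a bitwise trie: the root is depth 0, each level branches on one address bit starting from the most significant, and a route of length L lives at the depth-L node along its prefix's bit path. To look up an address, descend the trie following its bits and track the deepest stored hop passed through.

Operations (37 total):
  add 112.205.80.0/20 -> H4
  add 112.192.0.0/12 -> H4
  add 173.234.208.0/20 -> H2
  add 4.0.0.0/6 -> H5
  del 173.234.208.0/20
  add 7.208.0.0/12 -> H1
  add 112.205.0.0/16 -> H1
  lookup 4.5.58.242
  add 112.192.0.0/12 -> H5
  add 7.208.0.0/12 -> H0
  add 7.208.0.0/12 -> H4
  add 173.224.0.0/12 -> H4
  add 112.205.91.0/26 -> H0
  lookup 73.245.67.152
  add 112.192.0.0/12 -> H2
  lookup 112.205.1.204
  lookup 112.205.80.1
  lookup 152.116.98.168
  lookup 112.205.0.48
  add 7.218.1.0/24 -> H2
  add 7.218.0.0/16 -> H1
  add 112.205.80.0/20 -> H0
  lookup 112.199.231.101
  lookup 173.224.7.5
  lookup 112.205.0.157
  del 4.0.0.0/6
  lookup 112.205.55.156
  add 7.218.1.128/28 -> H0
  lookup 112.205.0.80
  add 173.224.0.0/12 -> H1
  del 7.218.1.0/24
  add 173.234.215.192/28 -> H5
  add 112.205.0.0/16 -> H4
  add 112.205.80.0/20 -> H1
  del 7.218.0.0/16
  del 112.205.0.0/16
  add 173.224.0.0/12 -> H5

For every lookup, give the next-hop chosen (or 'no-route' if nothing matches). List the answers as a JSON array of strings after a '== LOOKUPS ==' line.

Process each operation:
  add 112.205.80.0/20 -> H4 at depth 20
  add 112.192.0.0/12 -> H4 at depth 12
  add 173.234.208.0/20 -> H2 at depth 20
  add 4.0.0.0/6 -> H5 at depth 6
  del 173.234.208.0/20 (clear depth 20)
  add 7.208.0.0/12 -> H1 at depth 12
  add 112.205.0.0/16 -> H1 at depth 16
  lookup 4.5.58.242: bits 000001 walk d0:-→d1:-→d2:-→d3:-→d4:-→d5:-→d6:H5 -> H5
  add 112.192.0.0/12 -> H5 at depth 12
  add 7.208.0.0/12 -> H0 at depth 12
  add 7.208.0.0/12 -> H4 at depth 12
  add 173.224.0.0/12 -> H4 at depth 12
  add 112.205.91.0/26 -> H0 at depth 26
  lookup 73.245.67.152: bits 01 walk d0:-→d1:-→d2:- -> no-route
  add 112.192.0.0/12 -> H2 at depth 12
  lookup 112.205.1.204: bits 01110000110011010 walk d0:-→d1:-→d2:-→d3:-→d4:-→d5:-→d6:-→d7:-→d8:-→d9:-→d10:-→d11:-→d12:H2→d13:-→d14:-→d15:-→d16:H1→d17:- -> H1
  lookup 112.205.80.1: bits 01110000110011010101 walk d0:-→d1:-→d2:-→d3:-→d4:-→d5:-→d6:-→d7:-→d8:-→d9:-→d10:-→d11:-→d12:H2→d13:-→d14:-→d15:-→d16:H1→d17:-→d18:-→d19:-→d20:H4 -> H4
  lookup 152.116.98.168: bits 10 walk d0:-→d1:-→d2:- -> no-route
  lookup 112.205.0.48: bits 01110000110011010 walk d0:-→d1:-→d2:-→d3:-→d4:-→d5:-→d6:-→d7:-→d8:-→d9:-→d10:-→d11:-→d12:H2→d13:-→d14:-→d15:-→d16:H1→d17:- -> H1
  add 7.218.1.0/24 -> H2 at depth 24
  add 7.218.0.0/16 -> H1 at depth 16
  add 112.205.80.0/20 -> H0 at depth 20
  lookup 112.199.231.101: bits 011100001100 walk d0:-→d1:-→d2:-→d3:-→d4:-→d5:-→d6:-→d7:-→d8:-→d9:-→d10:-→d11:-→d12:H2 -> H2
  lookup 173.224.7.5: bits 101011011110 walk d0:-→d1:-→d2:-→d3:-→d4:-→d5:-→d6:-→d7:-→d8:-→d9:-→d10:-→d11:-→d12:H4 -> H4
  lookup 112.205.0.157: bits 01110000110011010 walk d0:-→d1:-→d2:-→d3:-→d4:-→d5:-→d6:-→d7:-→d8:-→d9:-→d10:-→d11:-→d12:H2→d13:-→d14:-→d15:-→d16:H1→d17:- -> H1
  del 4.0.0.0/6 (clear depth 6)
  lookup 112.205.55.156: bits 01110000110011010 walk d0:-→d1:-→d2:-→d3:-→d4:-→d5:-→d6:-→d7:-→d8:-→d9:-→d10:-→d11:-→d12:H2→d13:-→d14:-→d15:-→d16:H1→d17:- -> H1
  add 7.218.1.128/28 -> H0 at depth 28
  lookup 112.205.0.80: bits 01110000110011010 walk d0:-→d1:-→d2:-→d3:-→d4:-→d5:-→d6:-→d7:-→d8:-→d9:-→d10:-→d11:-→d12:H2→d13:-→d14:-→d15:-→d16:H1→d17:- -> H1
  add 173.224.0.0/12 -> H1 at depth 12
  del 7.218.1.0/24 (clear depth 24)
  add 173.234.215.192/28 -> H5 at depth 28
  add 112.205.0.0/16 -> H4 at depth 16
  add 112.205.80.0/20 -> H1 at depth 20
  del 7.218.0.0/16 (clear depth 16)
  del 112.205.0.0/16 (clear depth 16)
  add 173.224.0.0/12 -> H5 at depth 12

== LOOKUPS ==
["H5","no-route","H1","H4","no-route","H1","H2","H4","H1","H1","H1"]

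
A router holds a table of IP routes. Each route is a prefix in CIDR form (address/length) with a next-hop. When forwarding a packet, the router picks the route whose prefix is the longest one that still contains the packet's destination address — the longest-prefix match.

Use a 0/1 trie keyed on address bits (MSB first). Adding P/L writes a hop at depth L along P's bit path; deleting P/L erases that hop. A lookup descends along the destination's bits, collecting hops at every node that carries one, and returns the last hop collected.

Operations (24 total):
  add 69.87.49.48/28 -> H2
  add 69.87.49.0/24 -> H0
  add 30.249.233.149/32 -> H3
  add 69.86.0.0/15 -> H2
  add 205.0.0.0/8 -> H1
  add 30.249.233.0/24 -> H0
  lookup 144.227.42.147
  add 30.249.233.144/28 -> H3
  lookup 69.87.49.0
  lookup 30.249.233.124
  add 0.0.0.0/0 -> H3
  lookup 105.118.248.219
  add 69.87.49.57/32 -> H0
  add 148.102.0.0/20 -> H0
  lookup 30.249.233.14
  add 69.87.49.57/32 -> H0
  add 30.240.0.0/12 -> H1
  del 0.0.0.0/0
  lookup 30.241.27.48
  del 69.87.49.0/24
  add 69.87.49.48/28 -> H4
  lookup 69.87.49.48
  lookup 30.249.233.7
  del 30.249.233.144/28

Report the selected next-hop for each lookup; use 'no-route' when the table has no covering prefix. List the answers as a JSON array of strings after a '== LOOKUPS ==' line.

Process each operation:
  add 69.87.49.48/28 -> H2 at depth 28
  add 69.87.49.0/24 -> H0 at depth 24
  add 30.249.233.149/32 -> H3 at depth 32
  add 69.86.0.0/15 -> H2 at depth 15
  add 205.0.0.0/8 -> H1 at depth 8
  add 30.249.233.0/24 -> H0 at depth 24
  lookup 144.227.42.147: bits 1 walk d0:-→d1:- -> no-route
  add 30.249.233.144/28 -> H3 at depth 28
  lookup 69.87.49.0: bits 01000101010101110011000100 walk d0:-→d1:-→d2:-→d3:-→d4:-→d5:-→d6:-→d7:-→d8:-→d9:-→d10:-→d11:-→d12:-→d13:-→d14:-→d15:H2→d16:-→d17:-→d18:-→d19:-→d20:-→d21:-→d22:-→d23:-→d24:H0→d25:-→d26:- -> H0
  lookup 30.249.233.124: bits 000111101111100111101001 walk d0:-→d1:-→d2:-→d3:-→d4:-→d5:-→d6:-→d7:-→d8:-→d9:-→d10:-→d11:-→d12:-→d13:-→d14:-→d15:-→d16:-→d17:-→d18:-→d19:-→d20:-→d21:-→d22:-→d23:-→d24:H0 -> H0
  add 0.0.0.0/0 -> H3 at depth 0
  lookup 105.118.248.219: bits 01 walk d0:H3→d1:-→d2:- -> H3
  add 69.87.49.57/32 -> H0 at depth 32
  add 148.102.0.0/20 -> H0 at depth 20
  lookup 30.249.233.14: bits 000111101111100111101001 walk d0:H3→d1:-→d2:-→d3:-→d4:-→d5:-→d6:-→d7:-→d8:-→d9:-→d10:-→d11:-→d12:-→d13:-→d14:-→d15:-→d16:-→d17:-→d18:-→d19:-→d20:-→d21:-→d22:-→d23:-→d24:H0 -> H0
  add 69.87.49.57/32 -> H0 at depth 32
  add 30.240.0.0/12 -> H1 at depth 12
  del 0.0.0.0/0 (clear depth 0)
  lookup 30.241.27.48: bits 000111101111 walk d0:-→d1:-→d2:-→d3:-→d4:-→d5:-→d6:-→d7:-→d8:-→d9:-→d10:-→d11:-→d12:H1 -> H1
  del 69.87.49.0/24 (clear depth 24)
  add 69.87.49.48/28 -> H4 at depth 28
  lookup 69.87.49.48: bits 0100010101010111001100010011 walk d0:-→d1:-→d2:-→d3:-→d4:-→d5:-→d6:-→d7:-→d8:-→d9:-→d10:-→d11:-→d12:-→d13:-→d14:-→d15:H2→d16:-→d17:-→d18:-→d19:-→d20:-→d21:-→d22:-→d23:-→d24:-→d25:-→d26:-→d27:-→d28:H4 -> H4
  lookup 30.249.233.7: bits 000111101111100111101001 walk d0:-→d1:-→d2:-→d3:-→d4:-→d5:-→d6:-→d7:-→d8:-→d9:-→d10:-→d11:-→d12:H1→d13:-→d14:-→d15:-→d16:-→d17:-→d18:-→d19:-→d20:-→d21:-→d22:-→d23:-→d24:H0 -> H0
  del 30.249.233.144/28 (clear depth 28)

== LOOKUPS ==
["no-route","H0","H0","H3","H0","H1","H4","H0"]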